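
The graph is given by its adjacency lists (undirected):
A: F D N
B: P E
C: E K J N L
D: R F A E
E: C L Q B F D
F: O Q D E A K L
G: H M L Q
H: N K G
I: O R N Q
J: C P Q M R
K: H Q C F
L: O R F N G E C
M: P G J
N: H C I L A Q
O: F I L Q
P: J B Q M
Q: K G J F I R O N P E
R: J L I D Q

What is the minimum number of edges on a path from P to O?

2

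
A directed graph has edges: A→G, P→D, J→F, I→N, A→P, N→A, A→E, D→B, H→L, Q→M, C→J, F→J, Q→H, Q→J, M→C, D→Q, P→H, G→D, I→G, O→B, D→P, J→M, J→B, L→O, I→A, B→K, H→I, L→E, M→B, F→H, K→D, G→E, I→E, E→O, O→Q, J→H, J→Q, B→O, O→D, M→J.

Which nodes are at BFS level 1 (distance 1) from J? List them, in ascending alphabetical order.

B, F, H, M, Q

Level 0: J
Level 1: B, F, H, M, Q
Level 2: C, I, K, L, O
Level 3: A, D, E, G, N
Level 4: P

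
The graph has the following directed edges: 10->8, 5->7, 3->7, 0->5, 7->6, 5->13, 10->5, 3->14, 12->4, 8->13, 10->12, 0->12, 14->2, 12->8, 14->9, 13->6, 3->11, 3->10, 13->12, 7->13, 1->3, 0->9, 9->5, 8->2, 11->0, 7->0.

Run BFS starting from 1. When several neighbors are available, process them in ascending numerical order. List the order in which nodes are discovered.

Visit 1; enqueue 3 → queue [3]
Visit 3; enqueue 7, 10, 11, 14 → queue [7, 10, 11, 14]
Visit 7; enqueue 0, 6, 13 → queue [10, 11, 14, 0, 6, 13]
Visit 10; enqueue 5, 8, 12 → queue [11, 14, 0, 6, 13, 5, 8, 12]
Visit 11 → queue [14, 0, 6, 13, 5, 8, 12]
Visit 14; enqueue 2, 9 → queue [0, 6, 13, 5, 8, 12, 2, 9]
Visit 0 → queue [6, 13, 5, 8, 12, 2, 9]
Visit 6 → queue [13, 5, 8, 12, 2, 9]
Visit 13 → queue [5, 8, 12, 2, 9]
Visit 5 → queue [8, 12, 2, 9]
Visit 8 → queue [12, 2, 9]
Visit 12; enqueue 4 → queue [2, 9, 4]
Visit 2 → queue [9, 4]
Visit 9 → queue [4]
Visit 4 → queue []

1, 3, 7, 10, 11, 14, 0, 6, 13, 5, 8, 12, 2, 9, 4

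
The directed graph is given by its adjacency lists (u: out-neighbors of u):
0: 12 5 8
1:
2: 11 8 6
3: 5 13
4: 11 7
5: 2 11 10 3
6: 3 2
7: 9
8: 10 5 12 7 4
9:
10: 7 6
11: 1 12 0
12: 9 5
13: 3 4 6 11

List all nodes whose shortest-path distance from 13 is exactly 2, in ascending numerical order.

Level 0: 13
Level 1: 3, 4, 6, 11
Level 2: 0, 1, 2, 5, 7, 12
Level 3: 8, 9, 10

0, 1, 2, 5, 7, 12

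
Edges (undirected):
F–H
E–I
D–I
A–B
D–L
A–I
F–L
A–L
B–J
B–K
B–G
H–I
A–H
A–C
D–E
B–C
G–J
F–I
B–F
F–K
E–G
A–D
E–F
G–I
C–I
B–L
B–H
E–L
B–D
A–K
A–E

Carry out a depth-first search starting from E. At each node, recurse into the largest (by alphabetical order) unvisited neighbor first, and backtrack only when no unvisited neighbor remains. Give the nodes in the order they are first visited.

E -> L -> F -> K -> B -> J -> G -> I -> H -> A -> D -> C

Visit E
E → L
L → F
F → K
K → B
B → J
J → G
G → I
I → H
H → A
A → D
A → C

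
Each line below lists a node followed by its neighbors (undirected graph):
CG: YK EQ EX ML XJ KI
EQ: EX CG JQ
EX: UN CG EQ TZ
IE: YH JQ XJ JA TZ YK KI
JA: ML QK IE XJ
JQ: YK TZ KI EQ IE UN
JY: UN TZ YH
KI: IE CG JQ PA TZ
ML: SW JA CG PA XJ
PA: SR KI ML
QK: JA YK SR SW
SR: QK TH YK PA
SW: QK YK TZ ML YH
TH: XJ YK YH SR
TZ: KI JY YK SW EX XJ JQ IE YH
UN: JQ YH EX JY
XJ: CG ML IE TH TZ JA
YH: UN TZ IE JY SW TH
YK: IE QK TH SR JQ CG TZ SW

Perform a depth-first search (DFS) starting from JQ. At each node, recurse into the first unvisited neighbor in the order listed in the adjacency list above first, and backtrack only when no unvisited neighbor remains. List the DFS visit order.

Visit JQ
JQ → YK
YK → IE
IE → YH
YH → UN
UN → EX
EX → CG
CG → EQ
CG → ML
ML → SW
SW → QK
QK → JA
JA → XJ
XJ → TH
TH → SR
SR → PA
PA → KI
KI → TZ
TZ → JY

JQ YK IE YH UN EX CG EQ ML SW QK JA XJ TH SR PA KI TZ JY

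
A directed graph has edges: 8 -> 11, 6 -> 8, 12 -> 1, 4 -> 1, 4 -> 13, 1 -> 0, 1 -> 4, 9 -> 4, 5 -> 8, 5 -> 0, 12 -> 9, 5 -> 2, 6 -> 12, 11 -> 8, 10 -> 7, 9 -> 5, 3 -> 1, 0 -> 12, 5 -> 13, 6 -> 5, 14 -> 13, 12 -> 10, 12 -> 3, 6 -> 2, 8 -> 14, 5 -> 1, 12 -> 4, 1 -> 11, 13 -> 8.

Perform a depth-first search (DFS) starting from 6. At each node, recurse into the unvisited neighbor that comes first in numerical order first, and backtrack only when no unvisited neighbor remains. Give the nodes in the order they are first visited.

Visit 6
6 → 2
6 → 5
5 → 0
0 → 12
12 → 1
1 → 4
4 → 13
13 → 8
8 → 11
8 → 14
12 → 3
12 → 9
12 → 10
10 → 7

6, 2, 5, 0, 12, 1, 4, 13, 8, 11, 14, 3, 9, 10, 7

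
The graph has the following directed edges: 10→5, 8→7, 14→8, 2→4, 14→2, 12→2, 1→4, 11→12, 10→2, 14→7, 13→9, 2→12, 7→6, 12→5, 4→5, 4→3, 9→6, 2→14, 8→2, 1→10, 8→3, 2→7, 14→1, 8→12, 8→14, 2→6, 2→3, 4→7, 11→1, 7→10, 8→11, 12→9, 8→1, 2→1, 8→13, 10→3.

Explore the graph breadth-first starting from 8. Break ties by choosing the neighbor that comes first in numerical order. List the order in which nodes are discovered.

Visit 8; enqueue 1, 2, 3, 7, 11, 12, 13, 14 → queue [1, 2, 3, 7, 11, 12, 13, 14]
Visit 1; enqueue 4, 10 → queue [2, 3, 7, 11, 12, 13, 14, 4, 10]
Visit 2; enqueue 6 → queue [3, 7, 11, 12, 13, 14, 4, 10, 6]
Visit 3 → queue [7, 11, 12, 13, 14, 4, 10, 6]
Visit 7 → queue [11, 12, 13, 14, 4, 10, 6]
Visit 11 → queue [12, 13, 14, 4, 10, 6]
Visit 12; enqueue 5, 9 → queue [13, 14, 4, 10, 6, 5, 9]
Visit 13 → queue [14, 4, 10, 6, 5, 9]
Visit 14 → queue [4, 10, 6, 5, 9]
Visit 4 → queue [10, 6, 5, 9]
Visit 10 → queue [6, 5, 9]
Visit 6 → queue [5, 9]
Visit 5 → queue [9]
Visit 9 → queue []

8, 1, 2, 3, 7, 11, 12, 13, 14, 4, 10, 6, 5, 9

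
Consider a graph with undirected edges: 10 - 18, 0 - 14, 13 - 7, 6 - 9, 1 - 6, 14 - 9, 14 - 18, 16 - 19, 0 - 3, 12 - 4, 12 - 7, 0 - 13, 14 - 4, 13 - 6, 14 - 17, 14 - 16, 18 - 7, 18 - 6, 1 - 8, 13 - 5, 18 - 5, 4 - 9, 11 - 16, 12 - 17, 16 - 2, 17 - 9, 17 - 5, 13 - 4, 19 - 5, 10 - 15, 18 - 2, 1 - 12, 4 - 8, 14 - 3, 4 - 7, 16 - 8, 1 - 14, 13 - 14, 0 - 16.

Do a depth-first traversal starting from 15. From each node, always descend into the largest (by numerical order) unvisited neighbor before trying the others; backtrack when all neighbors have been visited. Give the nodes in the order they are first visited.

15 -> 10 -> 18 -> 14 -> 17 -> 12 -> 7 -> 13 -> 6 -> 9 -> 4 -> 8 -> 16 -> 19 -> 5 -> 11 -> 2 -> 0 -> 3 -> 1

Visit 15
15 → 10
10 → 18
18 → 14
14 → 17
17 → 12
12 → 7
7 → 13
13 → 6
6 → 9
9 → 4
4 → 8
8 → 16
16 → 19
19 → 5
16 → 11
16 → 2
16 → 0
0 → 3
8 → 1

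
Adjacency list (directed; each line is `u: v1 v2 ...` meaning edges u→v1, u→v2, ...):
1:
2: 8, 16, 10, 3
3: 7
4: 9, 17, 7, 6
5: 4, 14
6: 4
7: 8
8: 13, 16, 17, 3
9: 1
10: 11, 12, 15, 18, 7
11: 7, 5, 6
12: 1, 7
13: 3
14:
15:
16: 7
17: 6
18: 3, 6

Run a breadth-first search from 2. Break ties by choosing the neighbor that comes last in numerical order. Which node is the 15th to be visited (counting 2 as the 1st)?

Visit 2; enqueue 16, 10, 8, 3 → queue [16, 10, 8, 3]
Visit 16; enqueue 7 → queue [10, 8, 3, 7]
Visit 10; enqueue 18, 15, 12, 11 → queue [8, 3, 7, 18, 15, 12, 11]
Visit 8; enqueue 17, 13 → queue [3, 7, 18, 15, 12, 11, 17, 13]
Visit 3 → queue [7, 18, 15, 12, 11, 17, 13]
Visit 7 → queue [18, 15, 12, 11, 17, 13]
Visit 18; enqueue 6 → queue [15, 12, 11, 17, 13, 6]
Visit 15 → queue [12, 11, 17, 13, 6]
Visit 12; enqueue 1 → queue [11, 17, 13, 6, 1]
Visit 11; enqueue 5 → queue [17, 13, 6, 1, 5]
Visit 17 → queue [13, 6, 1, 5]
Visit 13 → queue [6, 1, 5]
Visit 6; enqueue 4 → queue [1, 5, 4]
Visit 1 → queue [5, 4]
Visit 5; enqueue 14 → queue [4, 14]
Visit 4; enqueue 9 → queue [14, 9]
Visit 14 → queue [9]
Visit 9 → queue []

Visit order: 2, 16, 10, 8, 3, 7, 18, 15, 12, 11, 17, 13, 6, 1, 5, 4, 14, 9

5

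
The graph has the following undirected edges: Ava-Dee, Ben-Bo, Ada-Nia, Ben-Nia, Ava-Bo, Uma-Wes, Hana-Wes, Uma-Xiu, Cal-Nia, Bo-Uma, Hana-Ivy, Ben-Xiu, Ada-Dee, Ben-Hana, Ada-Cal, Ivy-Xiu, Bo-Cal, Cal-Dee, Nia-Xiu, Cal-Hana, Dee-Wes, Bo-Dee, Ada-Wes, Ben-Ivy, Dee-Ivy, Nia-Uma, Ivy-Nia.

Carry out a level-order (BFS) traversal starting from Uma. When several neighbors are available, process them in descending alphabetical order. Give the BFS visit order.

Visit Uma; enqueue Xiu, Wes, Nia, Bo → queue [Xiu, Wes, Nia, Bo]
Visit Xiu; enqueue Ivy, Ben → queue [Wes, Nia, Bo, Ivy, Ben]
Visit Wes; enqueue Hana, Dee, Ada → queue [Nia, Bo, Ivy, Ben, Hana, Dee, Ada]
Visit Nia; enqueue Cal → queue [Bo, Ivy, Ben, Hana, Dee, Ada, Cal]
Visit Bo; enqueue Ava → queue [Ivy, Ben, Hana, Dee, Ada, Cal, Ava]
Visit Ivy → queue [Ben, Hana, Dee, Ada, Cal, Ava]
Visit Ben → queue [Hana, Dee, Ada, Cal, Ava]
Visit Hana → queue [Dee, Ada, Cal, Ava]
Visit Dee → queue [Ada, Cal, Ava]
Visit Ada → queue [Cal, Ava]
Visit Cal → queue [Ava]
Visit Ava → queue []

Uma Xiu Wes Nia Bo Ivy Ben Hana Dee Ada Cal Ava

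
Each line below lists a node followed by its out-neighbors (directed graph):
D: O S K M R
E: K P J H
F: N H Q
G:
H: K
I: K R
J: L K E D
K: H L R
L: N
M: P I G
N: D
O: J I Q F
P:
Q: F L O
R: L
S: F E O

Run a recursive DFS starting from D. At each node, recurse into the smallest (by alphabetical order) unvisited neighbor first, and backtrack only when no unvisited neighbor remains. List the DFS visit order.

Visit D
D → K
K → H
K → L
L → N
K → R
D → M
M → G
M → I
M → P
D → O
O → F
F → Q
O → J
J → E
D → S

D -> K -> H -> L -> N -> R -> M -> G -> I -> P -> O -> F -> Q -> J -> E -> S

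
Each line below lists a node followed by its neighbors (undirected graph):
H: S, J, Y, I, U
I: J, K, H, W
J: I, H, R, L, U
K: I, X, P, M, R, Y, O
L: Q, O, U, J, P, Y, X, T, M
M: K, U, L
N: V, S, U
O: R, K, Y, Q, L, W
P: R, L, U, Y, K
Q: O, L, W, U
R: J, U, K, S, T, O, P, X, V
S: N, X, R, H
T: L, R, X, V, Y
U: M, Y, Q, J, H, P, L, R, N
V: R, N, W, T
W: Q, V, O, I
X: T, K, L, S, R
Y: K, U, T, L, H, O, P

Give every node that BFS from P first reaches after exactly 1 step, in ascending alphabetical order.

K, L, R, U, Y

Level 0: P
Level 1: K, L, R, U, Y
Level 2: H, I, J, M, N, O, Q, S, T, V, X
Level 3: W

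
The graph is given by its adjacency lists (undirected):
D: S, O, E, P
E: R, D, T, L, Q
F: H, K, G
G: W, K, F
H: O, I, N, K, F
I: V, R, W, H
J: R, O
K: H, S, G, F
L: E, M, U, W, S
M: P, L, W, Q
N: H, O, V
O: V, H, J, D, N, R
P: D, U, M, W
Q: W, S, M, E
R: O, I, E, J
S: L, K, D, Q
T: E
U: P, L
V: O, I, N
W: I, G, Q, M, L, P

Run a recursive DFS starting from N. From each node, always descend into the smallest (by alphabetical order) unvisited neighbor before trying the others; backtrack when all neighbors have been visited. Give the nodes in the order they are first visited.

Visit N
N → H
H → F
F → G
G → K
K → S
S → D
D → E
E → L
L → M
M → P
P → U
P → W
W → I
I → R
R → J
J → O
O → V
W → Q
E → T

N H F G K S D E L M P U W I R J O V Q T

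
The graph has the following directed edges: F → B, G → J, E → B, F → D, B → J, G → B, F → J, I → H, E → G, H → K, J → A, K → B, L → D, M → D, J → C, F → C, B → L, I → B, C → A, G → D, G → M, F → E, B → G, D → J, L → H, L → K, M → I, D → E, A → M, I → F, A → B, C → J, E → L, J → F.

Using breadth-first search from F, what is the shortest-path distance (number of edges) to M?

Level 0: F
Level 1: B, C, D, E, J
Level 2: A, G, L
Level 3: H, K, M
Level 4: I
M first appears at level 3.

3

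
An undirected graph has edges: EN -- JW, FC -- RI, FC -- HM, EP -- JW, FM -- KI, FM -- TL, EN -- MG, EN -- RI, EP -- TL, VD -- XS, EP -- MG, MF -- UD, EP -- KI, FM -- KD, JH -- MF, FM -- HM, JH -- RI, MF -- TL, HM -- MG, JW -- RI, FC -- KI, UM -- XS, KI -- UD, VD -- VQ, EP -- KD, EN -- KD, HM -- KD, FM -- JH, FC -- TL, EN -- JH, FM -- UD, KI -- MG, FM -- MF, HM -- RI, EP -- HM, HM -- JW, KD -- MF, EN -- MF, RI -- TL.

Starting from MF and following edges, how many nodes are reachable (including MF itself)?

BFS from MF visits: MF, EN, FM, JH, KD, TL, UD, JW, MG, RI, HM, KI, EP, FC
Reachable nodes: 14 of 18 total.

14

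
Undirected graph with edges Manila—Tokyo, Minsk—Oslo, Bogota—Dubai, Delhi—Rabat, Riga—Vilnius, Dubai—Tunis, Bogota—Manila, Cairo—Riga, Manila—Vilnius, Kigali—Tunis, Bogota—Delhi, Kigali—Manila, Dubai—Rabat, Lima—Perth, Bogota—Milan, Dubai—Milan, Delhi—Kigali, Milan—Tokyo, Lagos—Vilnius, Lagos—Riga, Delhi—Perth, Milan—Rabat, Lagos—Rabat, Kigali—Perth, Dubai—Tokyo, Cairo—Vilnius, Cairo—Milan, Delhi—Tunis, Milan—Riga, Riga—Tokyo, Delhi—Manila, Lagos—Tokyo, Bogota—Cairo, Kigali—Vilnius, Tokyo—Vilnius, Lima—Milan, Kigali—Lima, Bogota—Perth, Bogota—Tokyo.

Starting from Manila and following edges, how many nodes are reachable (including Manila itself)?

15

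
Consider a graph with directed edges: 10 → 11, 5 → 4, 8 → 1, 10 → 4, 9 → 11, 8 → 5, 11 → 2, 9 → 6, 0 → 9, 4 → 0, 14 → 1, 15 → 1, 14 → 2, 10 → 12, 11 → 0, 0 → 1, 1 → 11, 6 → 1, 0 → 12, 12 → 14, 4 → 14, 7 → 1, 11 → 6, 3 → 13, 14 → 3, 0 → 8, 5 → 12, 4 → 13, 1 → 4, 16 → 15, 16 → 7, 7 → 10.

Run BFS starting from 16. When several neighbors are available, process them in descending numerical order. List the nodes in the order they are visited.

16 15 7 1 10 11 4 12 6 2 0 14 13 9 8 3 5

Visit 16; enqueue 15, 7 → queue [15, 7]
Visit 15; enqueue 1 → queue [7, 1]
Visit 7; enqueue 10 → queue [1, 10]
Visit 1; enqueue 11, 4 → queue [10, 11, 4]
Visit 10; enqueue 12 → queue [11, 4, 12]
Visit 11; enqueue 6, 2, 0 → queue [4, 12, 6, 2, 0]
Visit 4; enqueue 14, 13 → queue [12, 6, 2, 0, 14, 13]
Visit 12 → queue [6, 2, 0, 14, 13]
Visit 6 → queue [2, 0, 14, 13]
Visit 2 → queue [0, 14, 13]
Visit 0; enqueue 9, 8 → queue [14, 13, 9, 8]
Visit 14; enqueue 3 → queue [13, 9, 8, 3]
Visit 13 → queue [9, 8, 3]
Visit 9 → queue [8, 3]
Visit 8; enqueue 5 → queue [3, 5]
Visit 3 → queue [5]
Visit 5 → queue []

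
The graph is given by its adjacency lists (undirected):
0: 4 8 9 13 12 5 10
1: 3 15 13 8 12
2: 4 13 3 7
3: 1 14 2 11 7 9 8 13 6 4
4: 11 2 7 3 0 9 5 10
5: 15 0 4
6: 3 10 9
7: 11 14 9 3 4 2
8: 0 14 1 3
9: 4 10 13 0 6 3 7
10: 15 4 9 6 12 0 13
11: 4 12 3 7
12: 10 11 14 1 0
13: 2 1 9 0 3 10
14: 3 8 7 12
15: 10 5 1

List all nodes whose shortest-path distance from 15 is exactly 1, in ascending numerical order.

Level 0: 15
Level 1: 1, 5, 10
Level 2: 0, 3, 4, 6, 8, 9, 12, 13
Level 3: 2, 7, 11, 14

1, 5, 10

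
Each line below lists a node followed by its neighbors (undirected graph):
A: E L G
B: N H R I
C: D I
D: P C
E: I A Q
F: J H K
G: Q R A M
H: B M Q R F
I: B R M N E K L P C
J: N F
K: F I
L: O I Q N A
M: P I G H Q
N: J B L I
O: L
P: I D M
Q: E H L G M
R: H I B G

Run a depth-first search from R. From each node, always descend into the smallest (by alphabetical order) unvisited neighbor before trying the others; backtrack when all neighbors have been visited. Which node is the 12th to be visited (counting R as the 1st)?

Visit R
R → B
B → H
H → F
F → J
J → N
N → I
I → C
C → D
D → P
P → M
M → G
G → A
A → E
E → Q
Q → L
L → O
I → K

Visit order: R, B, H, F, J, N, I, C, D, P, M, G, A, E, Q, L, O, K

G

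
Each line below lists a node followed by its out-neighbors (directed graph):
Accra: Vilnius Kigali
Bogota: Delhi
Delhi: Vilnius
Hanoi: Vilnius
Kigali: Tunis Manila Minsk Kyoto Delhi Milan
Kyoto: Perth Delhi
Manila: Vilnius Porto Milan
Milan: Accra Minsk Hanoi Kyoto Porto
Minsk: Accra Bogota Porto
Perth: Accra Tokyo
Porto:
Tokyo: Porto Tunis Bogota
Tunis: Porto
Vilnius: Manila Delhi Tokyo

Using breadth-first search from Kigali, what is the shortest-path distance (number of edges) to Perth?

2

Level 0: Kigali
Level 1: Delhi, Kyoto, Manila, Milan, Minsk, Tunis
Level 2: Accra, Bogota, Hanoi, Perth, Porto, Vilnius
Level 3: Tokyo
Perth first appears at level 2.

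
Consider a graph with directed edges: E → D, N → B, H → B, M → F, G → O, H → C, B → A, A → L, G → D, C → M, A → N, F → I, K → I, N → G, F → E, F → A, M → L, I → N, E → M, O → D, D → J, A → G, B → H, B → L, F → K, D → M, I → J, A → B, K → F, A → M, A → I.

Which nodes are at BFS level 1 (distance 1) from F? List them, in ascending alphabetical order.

Level 0: F
Level 1: A, E, I, K
Level 2: B, D, G, J, L, M, N
Level 3: H, O
Level 4: C

A, E, I, K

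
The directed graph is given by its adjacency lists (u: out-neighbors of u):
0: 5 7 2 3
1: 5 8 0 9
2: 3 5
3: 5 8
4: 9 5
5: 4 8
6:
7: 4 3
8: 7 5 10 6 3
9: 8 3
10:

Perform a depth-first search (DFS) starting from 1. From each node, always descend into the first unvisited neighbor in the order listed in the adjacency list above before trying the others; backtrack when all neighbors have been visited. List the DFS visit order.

1, 5, 4, 9, 8, 7, 3, 10, 6, 0, 2

Visit 1
1 → 5
5 → 4
4 → 9
9 → 8
8 → 7
7 → 3
8 → 10
8 → 6
1 → 0
0 → 2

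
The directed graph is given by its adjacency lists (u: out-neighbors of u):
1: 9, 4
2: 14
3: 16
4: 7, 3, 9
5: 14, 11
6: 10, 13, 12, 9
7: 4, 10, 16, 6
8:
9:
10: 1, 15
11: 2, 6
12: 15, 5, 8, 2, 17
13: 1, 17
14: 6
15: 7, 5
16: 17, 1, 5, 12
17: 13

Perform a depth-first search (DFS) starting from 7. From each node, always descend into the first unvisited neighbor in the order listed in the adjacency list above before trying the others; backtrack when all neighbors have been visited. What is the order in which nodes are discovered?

7 4 3 16 17 13 1 9 5 14 6 10 15 12 8 2 11

Visit 7
7 → 4
4 → 3
3 → 16
16 → 17
17 → 13
13 → 1
1 → 9
16 → 5
5 → 14
14 → 6
6 → 10
10 → 15
6 → 12
12 → 8
12 → 2
5 → 11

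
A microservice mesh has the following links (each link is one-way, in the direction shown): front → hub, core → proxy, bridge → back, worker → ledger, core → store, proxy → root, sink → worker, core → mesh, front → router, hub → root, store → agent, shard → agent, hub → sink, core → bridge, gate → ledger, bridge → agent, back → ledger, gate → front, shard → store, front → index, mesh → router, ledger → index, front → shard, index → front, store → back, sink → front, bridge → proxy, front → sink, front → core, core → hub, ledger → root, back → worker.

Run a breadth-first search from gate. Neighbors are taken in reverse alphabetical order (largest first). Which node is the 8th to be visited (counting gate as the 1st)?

Visit gate; enqueue ledger, front → queue [ledger, front]
Visit ledger; enqueue root, index → queue [front, root, index]
Visit front; enqueue sink, shard, router, hub, core → queue [root, index, sink, shard, router, hub, core]
Visit root → queue [index, sink, shard, router, hub, core]
Visit index → queue [sink, shard, router, hub, core]
Visit sink; enqueue worker → queue [shard, router, hub, core, worker]
Visit shard; enqueue store, agent → queue [router, hub, core, worker, store, agent]
Visit router → queue [hub, core, worker, store, agent]
Visit hub → queue [core, worker, store, agent]
Visit core; enqueue proxy, mesh, bridge → queue [worker, store, agent, proxy, mesh, bridge]
Visit worker → queue [store, agent, proxy, mesh, bridge]
Visit store; enqueue back → queue [agent, proxy, mesh, bridge, back]
Visit agent → queue [proxy, mesh, bridge, back]
Visit proxy → queue [mesh, bridge, back]
Visit mesh → queue [bridge, back]
Visit bridge → queue [back]
Visit back → queue []

Visit order: gate, ledger, front, root, index, sink, shard, router, hub, core, worker, store, agent, proxy, mesh, bridge, back

router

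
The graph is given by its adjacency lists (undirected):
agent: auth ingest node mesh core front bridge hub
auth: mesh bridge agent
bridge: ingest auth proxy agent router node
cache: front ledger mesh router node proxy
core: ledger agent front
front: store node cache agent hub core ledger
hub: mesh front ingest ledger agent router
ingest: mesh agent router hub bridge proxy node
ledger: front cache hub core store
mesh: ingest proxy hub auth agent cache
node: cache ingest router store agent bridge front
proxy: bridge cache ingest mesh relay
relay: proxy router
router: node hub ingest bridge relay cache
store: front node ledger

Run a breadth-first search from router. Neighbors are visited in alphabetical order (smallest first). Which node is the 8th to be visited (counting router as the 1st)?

agent

Visit router; enqueue bridge, cache, hub, ingest, node, relay → queue [bridge, cache, hub, ingest, node, relay]
Visit bridge; enqueue agent, auth, proxy → queue [cache, hub, ingest, node, relay, agent, auth, proxy]
Visit cache; enqueue front, ledger, mesh → queue [hub, ingest, node, relay, agent, auth, proxy, front, ledger, mesh]
Visit hub → queue [ingest, node, relay, agent, auth, proxy, front, ledger, mesh]
Visit ingest → queue [node, relay, agent, auth, proxy, front, ledger, mesh]
Visit node; enqueue store → queue [relay, agent, auth, proxy, front, ledger, mesh, store]
Visit relay → queue [agent, auth, proxy, front, ledger, mesh, store]
Visit agent; enqueue core → queue [auth, proxy, front, ledger, mesh, store, core]
Visit auth → queue [proxy, front, ledger, mesh, store, core]
Visit proxy → queue [front, ledger, mesh, store, core]
Visit front → queue [ledger, mesh, store, core]
Visit ledger → queue [mesh, store, core]
Visit mesh → queue [store, core]
Visit store → queue [core]
Visit core → queue []

Visit order: router, bridge, cache, hub, ingest, node, relay, agent, auth, proxy, front, ledger, mesh, store, core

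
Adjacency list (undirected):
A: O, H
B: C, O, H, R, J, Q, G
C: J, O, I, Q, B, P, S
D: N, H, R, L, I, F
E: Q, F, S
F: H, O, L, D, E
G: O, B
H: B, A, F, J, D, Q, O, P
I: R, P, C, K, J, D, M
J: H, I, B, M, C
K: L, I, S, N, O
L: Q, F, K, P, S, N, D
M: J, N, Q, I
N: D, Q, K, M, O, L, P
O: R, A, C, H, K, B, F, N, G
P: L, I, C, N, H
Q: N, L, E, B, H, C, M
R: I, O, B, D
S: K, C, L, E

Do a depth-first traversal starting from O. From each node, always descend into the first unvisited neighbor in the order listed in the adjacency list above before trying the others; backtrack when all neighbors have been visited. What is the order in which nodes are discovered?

O, R, I, P, L, Q, N, D, H, B, C, J, M, S, K, E, F, G, A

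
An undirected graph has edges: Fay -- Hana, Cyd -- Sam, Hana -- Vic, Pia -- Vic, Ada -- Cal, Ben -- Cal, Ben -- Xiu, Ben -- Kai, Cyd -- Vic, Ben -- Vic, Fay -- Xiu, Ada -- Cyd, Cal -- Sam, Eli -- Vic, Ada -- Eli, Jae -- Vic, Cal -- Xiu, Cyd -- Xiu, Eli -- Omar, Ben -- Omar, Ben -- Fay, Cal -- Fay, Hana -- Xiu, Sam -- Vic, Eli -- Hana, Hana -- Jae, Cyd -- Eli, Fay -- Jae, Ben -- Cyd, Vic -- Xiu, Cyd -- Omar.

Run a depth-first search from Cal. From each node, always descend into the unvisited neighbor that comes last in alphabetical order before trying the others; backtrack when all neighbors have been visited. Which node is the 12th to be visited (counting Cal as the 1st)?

Visit Cal
Cal → Xiu
Xiu → Vic
Vic → Sam
Sam → Cyd
Cyd → Omar
Omar → Eli
Eli → Hana
Hana → Jae
Jae → Fay
Fay → Ben
Ben → Kai
Eli → Ada
Vic → Pia

Visit order: Cal, Xiu, Vic, Sam, Cyd, Omar, Eli, Hana, Jae, Fay, Ben, Kai, Ada, Pia

Kai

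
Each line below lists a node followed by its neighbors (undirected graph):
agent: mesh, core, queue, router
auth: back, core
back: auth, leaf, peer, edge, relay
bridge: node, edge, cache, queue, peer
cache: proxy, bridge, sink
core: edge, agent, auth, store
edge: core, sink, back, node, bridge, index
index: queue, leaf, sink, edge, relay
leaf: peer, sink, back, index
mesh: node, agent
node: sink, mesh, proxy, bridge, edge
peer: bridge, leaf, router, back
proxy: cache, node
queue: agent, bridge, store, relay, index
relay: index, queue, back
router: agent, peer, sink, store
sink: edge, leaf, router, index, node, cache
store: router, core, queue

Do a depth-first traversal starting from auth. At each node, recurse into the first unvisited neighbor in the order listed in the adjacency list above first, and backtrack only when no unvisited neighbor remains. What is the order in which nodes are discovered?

auth → back → leaf → peer → bridge → node → sink → edge → core → agent → mesh → queue → store → router → relay → index → cache → proxy

Visit auth
auth → back
back → leaf
leaf → peer
peer → bridge
bridge → node
node → sink
sink → edge
edge → core
core → agent
agent → mesh
agent → queue
queue → store
store → router
queue → relay
relay → index
sink → cache
cache → proxy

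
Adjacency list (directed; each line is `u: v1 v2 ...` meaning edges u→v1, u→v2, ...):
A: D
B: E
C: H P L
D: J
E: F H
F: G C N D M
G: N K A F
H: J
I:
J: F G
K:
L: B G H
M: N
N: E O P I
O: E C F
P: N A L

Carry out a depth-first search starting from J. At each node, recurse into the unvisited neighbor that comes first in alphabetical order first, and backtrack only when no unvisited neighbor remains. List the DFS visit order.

Visit J
J → F
F → C
C → H
C → L
L → B
B → E
L → G
G → A
A → D
G → K
G → N
N → I
N → O
N → P
F → M

J, F, C, H, L, B, E, G, A, D, K, N, I, O, P, M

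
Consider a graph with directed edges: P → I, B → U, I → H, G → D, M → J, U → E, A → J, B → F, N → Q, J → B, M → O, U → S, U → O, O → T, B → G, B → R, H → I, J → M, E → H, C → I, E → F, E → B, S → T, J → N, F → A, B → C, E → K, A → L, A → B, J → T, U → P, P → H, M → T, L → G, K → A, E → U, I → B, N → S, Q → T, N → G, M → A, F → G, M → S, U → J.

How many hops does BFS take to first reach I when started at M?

Level 0: M
Level 1: A, J, O, S, T
Level 2: B, L, N
Level 3: C, F, G, Q, R, U
Level 4: D, E, I, P
Level 5: H, K
I first appears at level 4.

4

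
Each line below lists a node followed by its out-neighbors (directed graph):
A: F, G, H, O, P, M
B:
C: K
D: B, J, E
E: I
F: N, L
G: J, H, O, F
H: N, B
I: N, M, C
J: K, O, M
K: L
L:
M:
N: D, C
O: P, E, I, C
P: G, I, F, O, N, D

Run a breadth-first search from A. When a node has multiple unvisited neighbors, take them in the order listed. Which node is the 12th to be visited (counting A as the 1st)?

Visit A; enqueue F, G, H, O, P, M → queue [F, G, H, O, P, M]
Visit F; enqueue N, L → queue [G, H, O, P, M, N, L]
Visit G; enqueue J → queue [H, O, P, M, N, L, J]
Visit H; enqueue B → queue [O, P, M, N, L, J, B]
Visit O; enqueue E, I, C → queue [P, M, N, L, J, B, E, I, C]
Visit P; enqueue D → queue [M, N, L, J, B, E, I, C, D]
Visit M → queue [N, L, J, B, E, I, C, D]
Visit N → queue [L, J, B, E, I, C, D]
Visit L → queue [J, B, E, I, C, D]
Visit J; enqueue K → queue [B, E, I, C, D, K]
Visit B → queue [E, I, C, D, K]
Visit E → queue [I, C, D, K]
Visit I → queue [C, D, K]
Visit C → queue [D, K]
Visit D → queue [K]
Visit K → queue []

Visit order: A, F, G, H, O, P, M, N, L, J, B, E, I, C, D, K

E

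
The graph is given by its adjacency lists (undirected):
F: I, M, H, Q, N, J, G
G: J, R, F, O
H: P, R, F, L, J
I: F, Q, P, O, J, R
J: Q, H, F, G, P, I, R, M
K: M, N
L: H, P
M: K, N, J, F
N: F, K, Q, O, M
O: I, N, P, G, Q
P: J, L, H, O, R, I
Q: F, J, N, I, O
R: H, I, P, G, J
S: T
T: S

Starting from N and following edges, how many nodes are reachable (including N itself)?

BFS from N visits: N, F, K, Q, O, M, I, H, J, G, P, R, L
Reachable nodes: 13 of 15 total.

13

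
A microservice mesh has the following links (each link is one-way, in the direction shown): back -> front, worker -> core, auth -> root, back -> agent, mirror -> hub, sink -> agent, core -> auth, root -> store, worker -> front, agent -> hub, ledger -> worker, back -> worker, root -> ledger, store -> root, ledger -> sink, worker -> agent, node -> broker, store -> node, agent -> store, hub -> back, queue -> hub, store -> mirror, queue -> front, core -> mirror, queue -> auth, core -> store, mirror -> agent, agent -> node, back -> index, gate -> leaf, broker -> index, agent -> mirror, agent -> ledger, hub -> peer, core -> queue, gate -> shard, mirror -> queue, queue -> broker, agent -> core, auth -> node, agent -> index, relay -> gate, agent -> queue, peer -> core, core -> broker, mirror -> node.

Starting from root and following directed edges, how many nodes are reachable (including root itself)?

BFS from root visits: root, store, ledger, node, mirror, worker, sink, broker, queue, hub, agent, front, core, index, auth, peer, back
Reachable nodes: 17 of 21 total.

17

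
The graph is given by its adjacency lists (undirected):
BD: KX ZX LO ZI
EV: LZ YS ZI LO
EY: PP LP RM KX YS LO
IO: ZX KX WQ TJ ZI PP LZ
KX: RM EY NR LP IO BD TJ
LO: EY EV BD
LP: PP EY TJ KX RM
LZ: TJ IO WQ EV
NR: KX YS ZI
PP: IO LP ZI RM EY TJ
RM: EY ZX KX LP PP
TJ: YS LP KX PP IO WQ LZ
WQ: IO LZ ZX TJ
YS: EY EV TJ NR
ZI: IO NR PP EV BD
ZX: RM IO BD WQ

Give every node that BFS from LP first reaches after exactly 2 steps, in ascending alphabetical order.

BD, IO, LO, LZ, NR, WQ, YS, ZI, ZX

Level 0: LP
Level 1: EY, KX, PP, RM, TJ
Level 2: BD, IO, LO, LZ, NR, WQ, YS, ZI, ZX
Level 3: EV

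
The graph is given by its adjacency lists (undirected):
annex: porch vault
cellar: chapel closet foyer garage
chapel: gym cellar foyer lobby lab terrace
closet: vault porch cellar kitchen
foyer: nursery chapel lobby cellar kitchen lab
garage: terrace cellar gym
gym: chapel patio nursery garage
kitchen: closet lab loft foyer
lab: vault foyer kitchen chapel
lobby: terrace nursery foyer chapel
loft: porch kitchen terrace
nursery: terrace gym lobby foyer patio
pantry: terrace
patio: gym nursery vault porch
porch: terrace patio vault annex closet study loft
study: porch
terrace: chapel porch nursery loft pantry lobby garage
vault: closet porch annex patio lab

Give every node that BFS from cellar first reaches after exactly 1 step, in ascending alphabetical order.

Level 0: cellar
Level 1: chapel, closet, foyer, garage
Level 2: gym, kitchen, lab, lobby, nursery, porch, terrace, vault
Level 3: annex, loft, pantry, patio, study

chapel, closet, foyer, garage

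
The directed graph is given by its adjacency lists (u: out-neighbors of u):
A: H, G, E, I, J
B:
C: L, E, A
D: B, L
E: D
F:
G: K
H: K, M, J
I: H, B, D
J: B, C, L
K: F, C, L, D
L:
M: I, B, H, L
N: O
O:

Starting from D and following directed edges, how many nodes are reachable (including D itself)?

BFS from D visits: D, L, B
Reachable nodes: 3 of 15 total.

3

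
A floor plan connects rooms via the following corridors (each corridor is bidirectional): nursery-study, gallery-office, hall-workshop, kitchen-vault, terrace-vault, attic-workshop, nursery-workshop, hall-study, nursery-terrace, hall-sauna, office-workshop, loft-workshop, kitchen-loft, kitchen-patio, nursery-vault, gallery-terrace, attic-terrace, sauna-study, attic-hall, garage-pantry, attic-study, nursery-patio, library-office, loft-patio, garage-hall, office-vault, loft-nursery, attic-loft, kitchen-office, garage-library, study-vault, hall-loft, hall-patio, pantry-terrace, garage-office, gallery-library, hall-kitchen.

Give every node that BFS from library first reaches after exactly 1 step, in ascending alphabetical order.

gallery, garage, office

Level 0: library
Level 1: gallery, garage, office
Level 2: hall, kitchen, pantry, terrace, vault, workshop
Level 3: attic, loft, nursery, patio, sauna, study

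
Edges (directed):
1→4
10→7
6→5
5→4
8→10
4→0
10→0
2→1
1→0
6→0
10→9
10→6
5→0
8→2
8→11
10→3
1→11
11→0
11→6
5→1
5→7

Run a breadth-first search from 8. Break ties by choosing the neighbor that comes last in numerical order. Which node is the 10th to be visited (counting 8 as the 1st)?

Visit 8; enqueue 11, 10, 2 → queue [11, 10, 2]
Visit 11; enqueue 6, 0 → queue [10, 2, 6, 0]
Visit 10; enqueue 9, 7, 3 → queue [2, 6, 0, 9, 7, 3]
Visit 2; enqueue 1 → queue [6, 0, 9, 7, 3, 1]
Visit 6; enqueue 5 → queue [0, 9, 7, 3, 1, 5]
Visit 0 → queue [9, 7, 3, 1, 5]
Visit 9 → queue [7, 3, 1, 5]
Visit 7 → queue [3, 1, 5]
Visit 3 → queue [1, 5]
Visit 1; enqueue 4 → queue [5, 4]
Visit 5 → queue [4]
Visit 4 → queue []

Visit order: 8, 11, 10, 2, 6, 0, 9, 7, 3, 1, 5, 4

1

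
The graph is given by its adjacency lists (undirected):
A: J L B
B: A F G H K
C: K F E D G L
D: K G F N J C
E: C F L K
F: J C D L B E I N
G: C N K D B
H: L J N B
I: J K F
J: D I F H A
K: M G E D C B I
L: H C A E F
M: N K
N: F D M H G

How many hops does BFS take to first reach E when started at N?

2

Level 0: N
Level 1: D, F, G, H, M
Level 2: B, C, E, I, J, K, L
Level 3: A
E first appears at level 2.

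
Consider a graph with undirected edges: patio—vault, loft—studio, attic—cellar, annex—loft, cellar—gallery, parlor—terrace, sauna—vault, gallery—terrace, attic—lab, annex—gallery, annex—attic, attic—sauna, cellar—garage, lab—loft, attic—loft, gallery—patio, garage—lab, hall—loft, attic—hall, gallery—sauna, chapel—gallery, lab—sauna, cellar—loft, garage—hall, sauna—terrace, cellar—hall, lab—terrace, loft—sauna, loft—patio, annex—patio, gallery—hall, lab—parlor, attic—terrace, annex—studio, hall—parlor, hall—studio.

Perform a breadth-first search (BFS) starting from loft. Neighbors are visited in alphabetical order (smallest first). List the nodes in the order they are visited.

Visit loft; enqueue annex, attic, cellar, hall, lab, patio, sauna, studio → queue [annex, attic, cellar, hall, lab, patio, sauna, studio]
Visit annex; enqueue gallery → queue [attic, cellar, hall, lab, patio, sauna, studio, gallery]
Visit attic; enqueue terrace → queue [cellar, hall, lab, patio, sauna, studio, gallery, terrace]
Visit cellar; enqueue garage → queue [hall, lab, patio, sauna, studio, gallery, terrace, garage]
Visit hall; enqueue parlor → queue [lab, patio, sauna, studio, gallery, terrace, garage, parlor]
Visit lab → queue [patio, sauna, studio, gallery, terrace, garage, parlor]
Visit patio; enqueue vault → queue [sauna, studio, gallery, terrace, garage, parlor, vault]
Visit sauna → queue [studio, gallery, terrace, garage, parlor, vault]
Visit studio → queue [gallery, terrace, garage, parlor, vault]
Visit gallery; enqueue chapel → queue [terrace, garage, parlor, vault, chapel]
Visit terrace → queue [garage, parlor, vault, chapel]
Visit garage → queue [parlor, vault, chapel]
Visit parlor → queue [vault, chapel]
Visit vault → queue [chapel]
Visit chapel → queue []

loft, annex, attic, cellar, hall, lab, patio, sauna, studio, gallery, terrace, garage, parlor, vault, chapel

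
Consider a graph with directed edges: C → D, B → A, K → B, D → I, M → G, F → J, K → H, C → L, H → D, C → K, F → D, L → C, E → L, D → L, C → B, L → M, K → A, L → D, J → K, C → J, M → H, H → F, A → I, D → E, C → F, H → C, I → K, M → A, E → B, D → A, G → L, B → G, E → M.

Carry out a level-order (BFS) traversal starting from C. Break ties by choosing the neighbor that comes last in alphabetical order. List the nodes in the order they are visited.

Visit C; enqueue L, K, J, F, D, B → queue [L, K, J, F, D, B]
Visit L; enqueue M → queue [K, J, F, D, B, M]
Visit K; enqueue H, A → queue [J, F, D, B, M, H, A]
Visit J → queue [F, D, B, M, H, A]
Visit F → queue [D, B, M, H, A]
Visit D; enqueue I, E → queue [B, M, H, A, I, E]
Visit B; enqueue G → queue [M, H, A, I, E, G]
Visit M → queue [H, A, I, E, G]
Visit H → queue [A, I, E, G]
Visit A → queue [I, E, G]
Visit I → queue [E, G]
Visit E → queue [G]
Visit G → queue []

C → L → K → J → F → D → B → M → H → A → I → E → G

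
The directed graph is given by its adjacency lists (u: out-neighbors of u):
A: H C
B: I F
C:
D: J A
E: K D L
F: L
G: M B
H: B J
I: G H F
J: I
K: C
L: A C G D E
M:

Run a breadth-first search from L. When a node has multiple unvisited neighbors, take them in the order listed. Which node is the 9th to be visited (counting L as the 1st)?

Visit L; enqueue A, C, G, D, E → queue [A, C, G, D, E]
Visit A; enqueue H → queue [C, G, D, E, H]
Visit C → queue [G, D, E, H]
Visit G; enqueue M, B → queue [D, E, H, M, B]
Visit D; enqueue J → queue [E, H, M, B, J]
Visit E; enqueue K → queue [H, M, B, J, K]
Visit H → queue [M, B, J, K]
Visit M → queue [B, J, K]
Visit B; enqueue I, F → queue [J, K, I, F]
Visit J → queue [K, I, F]
Visit K → queue [I, F]
Visit I → queue [F]
Visit F → queue []

Visit order: L, A, C, G, D, E, H, M, B, J, K, I, F

B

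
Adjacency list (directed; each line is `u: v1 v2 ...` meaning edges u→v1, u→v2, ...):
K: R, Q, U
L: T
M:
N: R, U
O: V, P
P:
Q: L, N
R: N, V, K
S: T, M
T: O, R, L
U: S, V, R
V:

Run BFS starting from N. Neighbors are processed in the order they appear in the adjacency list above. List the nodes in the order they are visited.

Visit N; enqueue R, U → queue [R, U]
Visit R; enqueue V, K → queue [U, V, K]
Visit U; enqueue S → queue [V, K, S]
Visit V → queue [K, S]
Visit K; enqueue Q → queue [S, Q]
Visit S; enqueue T, M → queue [Q, T, M]
Visit Q; enqueue L → queue [T, M, L]
Visit T; enqueue O → queue [M, L, O]
Visit M → queue [L, O]
Visit L → queue [O]
Visit O; enqueue P → queue [P]
Visit P → queue []

N → R → U → V → K → S → Q → T → M → L → O → P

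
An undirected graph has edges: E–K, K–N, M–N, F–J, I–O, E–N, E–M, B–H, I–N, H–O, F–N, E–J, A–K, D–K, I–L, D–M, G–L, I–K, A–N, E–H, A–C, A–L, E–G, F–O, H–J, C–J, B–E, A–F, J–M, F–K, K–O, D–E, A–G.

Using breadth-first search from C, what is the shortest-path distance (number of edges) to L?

2

Level 0: C
Level 1: A, J
Level 2: E, F, G, H, K, L, M, N
Level 3: B, D, I, O
L first appears at level 2.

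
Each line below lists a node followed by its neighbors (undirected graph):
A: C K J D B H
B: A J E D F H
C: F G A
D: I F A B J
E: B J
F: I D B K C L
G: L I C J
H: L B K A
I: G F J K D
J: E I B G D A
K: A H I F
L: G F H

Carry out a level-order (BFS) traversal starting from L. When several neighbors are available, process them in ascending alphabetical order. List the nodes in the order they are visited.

L, F, G, H, B, C, D, I, K, J, A, E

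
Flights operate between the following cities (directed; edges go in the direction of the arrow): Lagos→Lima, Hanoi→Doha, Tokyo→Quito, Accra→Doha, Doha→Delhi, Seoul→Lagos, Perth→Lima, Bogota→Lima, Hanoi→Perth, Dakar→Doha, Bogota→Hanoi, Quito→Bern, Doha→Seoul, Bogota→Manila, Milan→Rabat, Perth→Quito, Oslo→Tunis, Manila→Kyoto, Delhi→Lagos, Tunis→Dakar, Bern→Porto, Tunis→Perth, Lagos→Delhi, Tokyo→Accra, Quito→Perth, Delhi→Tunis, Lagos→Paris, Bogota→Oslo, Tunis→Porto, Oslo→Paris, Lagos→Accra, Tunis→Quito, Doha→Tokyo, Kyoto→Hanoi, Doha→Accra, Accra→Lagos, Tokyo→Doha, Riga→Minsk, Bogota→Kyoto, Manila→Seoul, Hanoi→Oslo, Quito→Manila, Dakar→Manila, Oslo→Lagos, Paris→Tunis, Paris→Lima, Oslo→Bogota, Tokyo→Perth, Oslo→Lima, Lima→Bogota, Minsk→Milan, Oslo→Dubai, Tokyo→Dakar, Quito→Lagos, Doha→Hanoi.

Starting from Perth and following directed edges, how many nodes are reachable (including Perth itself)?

BFS from Perth visits: Perth, Quito, Lima, Manila, Lagos, Bern, Bogota, Seoul, Kyoto, Paris, Delhi, Accra, Porto, Oslo, Hanoi, Tunis, Doha, Dubai, Dakar, Tokyo
Reachable nodes: 20 of 24 total.

20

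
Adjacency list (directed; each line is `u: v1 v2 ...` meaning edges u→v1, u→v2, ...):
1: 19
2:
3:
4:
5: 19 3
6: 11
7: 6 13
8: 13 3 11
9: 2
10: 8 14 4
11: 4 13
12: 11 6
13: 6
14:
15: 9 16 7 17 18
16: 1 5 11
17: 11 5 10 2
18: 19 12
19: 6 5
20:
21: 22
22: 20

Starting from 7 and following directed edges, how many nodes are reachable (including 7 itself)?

BFS from 7 visits: 7, 6, 13, 11, 4
Reachable nodes: 5 of 22 total.

5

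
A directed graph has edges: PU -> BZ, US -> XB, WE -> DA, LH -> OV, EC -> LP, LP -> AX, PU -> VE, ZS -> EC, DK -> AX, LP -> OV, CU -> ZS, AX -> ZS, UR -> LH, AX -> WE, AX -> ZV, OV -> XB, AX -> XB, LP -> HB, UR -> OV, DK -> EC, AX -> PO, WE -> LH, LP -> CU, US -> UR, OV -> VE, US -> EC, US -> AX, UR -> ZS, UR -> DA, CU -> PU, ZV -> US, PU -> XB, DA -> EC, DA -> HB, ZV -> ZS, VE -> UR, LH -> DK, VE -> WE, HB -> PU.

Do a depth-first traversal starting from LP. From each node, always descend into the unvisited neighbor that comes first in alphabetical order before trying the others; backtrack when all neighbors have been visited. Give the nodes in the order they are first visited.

LP AX PO WE DA EC HB PU BZ VE UR LH DK OV XB ZS ZV US CU

Visit LP
LP → AX
AX → PO
AX → WE
WE → DA
DA → EC
DA → HB
HB → PU
PU → BZ
PU → VE
VE → UR
UR → LH
LH → DK
LH → OV
OV → XB
UR → ZS
AX → ZV
ZV → US
LP → CU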